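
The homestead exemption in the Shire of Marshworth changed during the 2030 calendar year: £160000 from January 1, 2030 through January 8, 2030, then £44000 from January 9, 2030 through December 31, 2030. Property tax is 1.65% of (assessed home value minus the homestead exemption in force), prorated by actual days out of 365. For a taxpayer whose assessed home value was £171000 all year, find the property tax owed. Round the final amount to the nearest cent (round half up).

£2053.55

January 1 – January 8, 2030: 8 days, exemption £160000 → (£171000 − £160000) × 1.65% × 8/365 = £3.9781
January 9 – December 31, 2030: 357 days, exemption £44000 → (£171000 − £44000) × 1.65% × 357/365 = £2049.5712
Total = £2053.5493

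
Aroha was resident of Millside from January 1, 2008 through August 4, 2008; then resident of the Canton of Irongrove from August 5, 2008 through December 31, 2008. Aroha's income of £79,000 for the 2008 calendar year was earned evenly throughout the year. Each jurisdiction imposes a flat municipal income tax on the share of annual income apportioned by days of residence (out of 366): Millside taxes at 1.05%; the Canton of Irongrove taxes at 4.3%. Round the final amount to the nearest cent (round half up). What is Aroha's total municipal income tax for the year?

Millside, January 1 – August 4, 2008: 217 days → £79,000 × 1.05% × 217/366 = £491.8074
The Canton of Irongrove, August 5 – December 31, 2008: 149 days → £79,000 × 4.3% × 149/366 = £1,382.9317
Total = £1,874.7391

£1,874.74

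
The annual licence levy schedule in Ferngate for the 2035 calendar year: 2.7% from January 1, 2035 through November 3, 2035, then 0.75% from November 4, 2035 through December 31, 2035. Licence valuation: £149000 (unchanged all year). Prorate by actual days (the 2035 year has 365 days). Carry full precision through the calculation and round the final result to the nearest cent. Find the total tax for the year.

January 1 – November 3, 2035: 307 days at 2.7% → £149000 × 2.7% × 307/365 = £3383.7288
November 4 – December 31, 2035: 58 days at 0.75% → £149000 × 0.75% × 58/365 = £177.5753
Total = £3561.3041

£3561.30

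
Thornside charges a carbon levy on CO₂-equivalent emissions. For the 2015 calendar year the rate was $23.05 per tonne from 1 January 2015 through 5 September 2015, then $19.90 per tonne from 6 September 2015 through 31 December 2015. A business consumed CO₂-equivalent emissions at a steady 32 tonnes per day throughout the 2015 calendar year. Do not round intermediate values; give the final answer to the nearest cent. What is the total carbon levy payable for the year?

1 January – 5 September 2015: 248 days × 32 tonnes/day = 7,936 tonnes at $23.05/tonne → $182924.80
6 September – 31 December 2015: 117 days × 32 tonnes/day = 3,744 tonnes at $19.90/tonne → $74505.60

$257430.40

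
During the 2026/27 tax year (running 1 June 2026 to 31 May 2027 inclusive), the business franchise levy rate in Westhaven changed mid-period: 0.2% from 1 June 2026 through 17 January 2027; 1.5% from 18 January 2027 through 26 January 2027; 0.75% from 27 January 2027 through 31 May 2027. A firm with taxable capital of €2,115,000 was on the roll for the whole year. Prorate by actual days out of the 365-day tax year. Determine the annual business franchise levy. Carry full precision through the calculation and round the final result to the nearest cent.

€8,891.69

1 June 2026 – 17 January 2027: 231 days at 0.2% → €2,115,000 × 0.2% × 231/365 = €2,677.0685
18 January – 26 January 2027: 9 days at 1.5% → €2,115,000 × 1.5% × 9/365 = €782.2603
27 January – 31 May 2027: 125 days at 0.75% → €2,115,000 × 0.75% × 125/365 = €5,432.3630
Total = €8,891.6918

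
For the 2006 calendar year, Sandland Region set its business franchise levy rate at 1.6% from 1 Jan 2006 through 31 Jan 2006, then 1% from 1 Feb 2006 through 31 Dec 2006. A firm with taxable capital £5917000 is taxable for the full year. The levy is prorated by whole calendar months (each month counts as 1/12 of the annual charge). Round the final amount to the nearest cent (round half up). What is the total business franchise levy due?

£62128.50

1 Jan – 31 Jan 2006: 1 month at 1.6% → £5917000 × 1.6% × 1/12 = £7889.3333
1 Feb – 31 Dec 2006: 11 months at 1% → £5917000 × 1% × 11/12 = £54239.1667
Total = £62128.5000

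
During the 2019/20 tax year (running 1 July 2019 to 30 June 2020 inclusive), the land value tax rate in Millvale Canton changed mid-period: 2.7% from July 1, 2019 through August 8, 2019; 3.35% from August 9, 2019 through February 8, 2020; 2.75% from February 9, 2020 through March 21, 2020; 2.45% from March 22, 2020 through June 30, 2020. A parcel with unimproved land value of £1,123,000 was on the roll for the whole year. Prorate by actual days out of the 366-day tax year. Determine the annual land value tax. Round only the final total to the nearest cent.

£33,280.38

July 1 – August 8, 2019: 39 days at 2.7% → £1,123,000 × 2.7% × 39/366 = £3,230.9262
August 9, 2019 – February 8, 2020: 184 days at 3.35% → £1,123,000 × 3.35% × 184/366 = £18,913.0383
February 9 – March 21, 2020: 42 days at 2.75% → £1,123,000 × 2.75% × 42/366 = £3,543.8934
March 22 – June 30, 2020: 101 days at 2.45% → £1,123,000 × 2.45% × 101/366 = £7,592.5232
Total = £33,280.3811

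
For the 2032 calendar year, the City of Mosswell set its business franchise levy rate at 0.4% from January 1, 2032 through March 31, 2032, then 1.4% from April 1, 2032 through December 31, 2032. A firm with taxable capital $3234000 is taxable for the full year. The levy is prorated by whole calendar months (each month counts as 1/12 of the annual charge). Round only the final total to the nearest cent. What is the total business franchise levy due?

January 1 – March 31, 2032: 3 months at 0.4% → $3234000 × 0.4% × 3/12 = $3234.0000
April 1 – December 31, 2032: 9 months at 1.4% → $3234000 × 1.4% × 9/12 = $33957.0000
Total = $37191.0000

$37191.00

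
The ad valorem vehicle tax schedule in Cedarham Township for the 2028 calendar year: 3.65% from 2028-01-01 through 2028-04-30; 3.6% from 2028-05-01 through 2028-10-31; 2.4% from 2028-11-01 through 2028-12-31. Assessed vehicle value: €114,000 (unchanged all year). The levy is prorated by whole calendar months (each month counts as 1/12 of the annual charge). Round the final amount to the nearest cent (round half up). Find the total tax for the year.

2028-01-01 to 2028-04-30: 4 months at 3.65% → €114,000 × 3.65% × 4/12 = €1,387.0000
2028-05-01 to 2028-10-31: 6 months at 3.6% → €114,000 × 3.6% × 6/12 = €2,052.0000
2028-11-01 to 2028-12-31: 2 months at 2.4% → €114,000 × 2.4% × 2/12 = €456.0000
Total = €3,895.0000

€3,895.00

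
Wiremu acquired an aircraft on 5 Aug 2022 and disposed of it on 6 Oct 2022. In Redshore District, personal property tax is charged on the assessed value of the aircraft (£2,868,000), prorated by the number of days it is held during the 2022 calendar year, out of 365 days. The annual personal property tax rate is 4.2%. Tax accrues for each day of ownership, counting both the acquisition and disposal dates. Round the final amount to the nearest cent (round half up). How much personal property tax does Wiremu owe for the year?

£20,791.04

Days held (5 Aug – 6 Oct 2022): 63 out of 365
Tax = £2,868,000 × 4.2% × 63/365 = £20,791.0356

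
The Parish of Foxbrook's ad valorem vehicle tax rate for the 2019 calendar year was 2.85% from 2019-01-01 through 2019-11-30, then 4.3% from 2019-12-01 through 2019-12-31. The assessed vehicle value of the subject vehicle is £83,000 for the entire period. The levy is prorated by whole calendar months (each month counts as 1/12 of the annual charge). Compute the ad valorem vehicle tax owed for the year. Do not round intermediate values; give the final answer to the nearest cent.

2019-01-01 to 2019-11-30: 11 months at 2.85% → £83,000 × 2.85% × 11/12 = £2,168.3750
2019-12-01 to 2019-12-31: 1 month at 4.3% → £83,000 × 4.3% × 1/12 = £297.4167
Total = £2,465.7917

£2,465.79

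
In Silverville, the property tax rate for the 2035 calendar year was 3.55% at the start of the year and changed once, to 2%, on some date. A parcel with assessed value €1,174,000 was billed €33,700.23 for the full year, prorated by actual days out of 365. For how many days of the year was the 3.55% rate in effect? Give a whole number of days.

205 days

Let d = days at the first rate; then 365 − d days at the second rate.
€1,174,000 × [3.55%·d + 2%·(365−d)] / 365 = €33,700.23
Solving gives d = 205, so the new rate took effect on 25 July 2035.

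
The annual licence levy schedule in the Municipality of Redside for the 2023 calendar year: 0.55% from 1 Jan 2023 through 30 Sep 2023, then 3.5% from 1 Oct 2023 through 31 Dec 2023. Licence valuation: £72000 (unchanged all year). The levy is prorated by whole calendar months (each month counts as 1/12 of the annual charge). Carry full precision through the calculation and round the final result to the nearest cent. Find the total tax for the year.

1 Jan – 30 Sep 2023: 9 months at 0.55% → £72000 × 0.55% × 9/12 = £297.0000
1 Oct – 31 Dec 2023: 3 months at 3.5% → £72000 × 3.5% × 3/12 = £630.0000
Total = £927.0000

£927.00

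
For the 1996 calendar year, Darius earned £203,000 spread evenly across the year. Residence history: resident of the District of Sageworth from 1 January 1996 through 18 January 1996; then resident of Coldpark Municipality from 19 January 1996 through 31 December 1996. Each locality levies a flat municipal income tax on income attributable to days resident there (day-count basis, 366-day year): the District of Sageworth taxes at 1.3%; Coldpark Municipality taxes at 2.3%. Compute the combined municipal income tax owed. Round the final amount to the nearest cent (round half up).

The District of Sageworth, 1 January – 18 January 1996: 18 days → £203,000 × 1.3% × 18/366 = £129.7869
Coldpark Municipality, 19 January – 31 December 1996: 348 days → £203,000 × 2.3% × 348/366 = £4,439.3770
Total = £4,569.1639

£4,569.16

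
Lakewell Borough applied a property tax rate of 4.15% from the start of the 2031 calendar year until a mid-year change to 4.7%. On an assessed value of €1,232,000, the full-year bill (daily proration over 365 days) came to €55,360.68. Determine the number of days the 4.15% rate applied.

137 days

Let d = days at the first rate; then 365 − d days at the second rate.
€1,232,000 × [4.15%·d + 4.7%·(365−d)] / 365 = €55,360.68
Solving gives d = 137, so the new rate took effect on May 18, 2031.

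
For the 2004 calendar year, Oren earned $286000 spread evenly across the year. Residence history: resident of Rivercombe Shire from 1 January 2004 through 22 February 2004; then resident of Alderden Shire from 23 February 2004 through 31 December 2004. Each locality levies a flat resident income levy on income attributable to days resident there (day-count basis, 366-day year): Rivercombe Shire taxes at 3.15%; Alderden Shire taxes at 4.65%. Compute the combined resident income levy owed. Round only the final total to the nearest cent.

$12677.77

Rivercombe Shire, 1 January – 22 February 2004: 53 days → $286000 × 3.15% × 53/366 = $1304.5820
Alderden Shire, 23 February – 31 December 2004: 313 days → $286000 × 4.65% × 313/366 = $11373.1885
Total = $12677.7705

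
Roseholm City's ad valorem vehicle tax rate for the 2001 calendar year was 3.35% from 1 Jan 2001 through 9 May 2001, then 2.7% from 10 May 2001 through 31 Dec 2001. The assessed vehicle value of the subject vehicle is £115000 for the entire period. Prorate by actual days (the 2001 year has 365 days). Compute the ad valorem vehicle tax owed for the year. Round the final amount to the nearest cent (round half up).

£3369.18

1 Jan – 9 May 2001: 129 days at 3.35% → £115000 × 3.35% × 129/365 = £1361.5685
10 May – 31 Dec 2001: 236 days at 2.7% → £115000 × 2.7% × 236/365 = £2007.6164
Total = £3369.1849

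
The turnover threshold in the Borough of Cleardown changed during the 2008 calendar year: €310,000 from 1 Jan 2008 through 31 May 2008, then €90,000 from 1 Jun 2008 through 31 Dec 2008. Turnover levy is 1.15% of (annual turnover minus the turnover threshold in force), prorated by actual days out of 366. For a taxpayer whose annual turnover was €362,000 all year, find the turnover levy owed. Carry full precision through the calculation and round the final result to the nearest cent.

1 Jan – 31 May 2008: 152 days, exemption €310,000 → (€362,000 − €310,000) × 1.15% × 152/366 = €248.3497
1 Jun – 31 Dec 2008: 214 days, exemption €90,000 → (€362,000 − €90,000) × 1.15% × 214/366 = €1,828.9399
Total = €2,077.2896

€2,077.29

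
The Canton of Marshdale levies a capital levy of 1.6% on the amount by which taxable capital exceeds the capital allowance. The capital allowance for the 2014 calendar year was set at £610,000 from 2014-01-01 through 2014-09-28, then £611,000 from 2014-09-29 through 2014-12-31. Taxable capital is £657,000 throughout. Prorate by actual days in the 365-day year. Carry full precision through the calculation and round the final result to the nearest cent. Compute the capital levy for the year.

£747.88

2014-01-01 to 2014-09-28: 271 days, exemption £610,000 → (£657,000 − £610,000) × 1.6% × 271/365 = £558.3342
2014-09-29 to 2014-12-31: 94 days, exemption £611,000 → (£657,000 − £611,000) × 1.6% × 94/365 = £189.5452
Total = £747.8795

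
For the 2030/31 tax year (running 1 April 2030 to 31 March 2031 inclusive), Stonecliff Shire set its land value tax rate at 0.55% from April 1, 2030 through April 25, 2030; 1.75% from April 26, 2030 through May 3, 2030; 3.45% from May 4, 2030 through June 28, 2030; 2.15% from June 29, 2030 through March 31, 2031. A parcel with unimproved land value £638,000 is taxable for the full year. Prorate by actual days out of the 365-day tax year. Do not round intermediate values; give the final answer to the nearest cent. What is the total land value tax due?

April 1 – April 25, 2030: 25 days at 0.55% → £638,000 × 0.55% × 25/365 = £240.3425
April 26 – May 3, 2030: 8 days at 1.75% → £638,000 × 1.75% × 8/365 = £244.7123
May 4 – June 28, 2030: 56 days at 3.45% → £638,000 × 3.45% × 56/365 = £3,377.0301
June 29, 2030 – March 31, 2031: 276 days at 2.15% → £638,000 × 2.15% × 276/365 = £10,372.3068
Total = £14,234.3918

£14,234.39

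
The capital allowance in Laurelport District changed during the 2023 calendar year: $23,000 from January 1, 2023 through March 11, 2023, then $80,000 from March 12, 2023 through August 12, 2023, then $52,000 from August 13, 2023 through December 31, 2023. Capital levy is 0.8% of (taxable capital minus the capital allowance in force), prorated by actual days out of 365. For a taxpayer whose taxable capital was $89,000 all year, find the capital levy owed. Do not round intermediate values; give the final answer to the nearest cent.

$245.98

January 1 – March 11, 2023: 70 days, exemption $23,000 → ($89,000 − $23,000) × 0.8% × 70/365 = $101.2603
March 12 – August 12, 2023: 154 days, exemption $80,000 → ($89,000 − $80,000) × 0.8% × 154/365 = $30.3781
August 13 – December 31, 2023: 141 days, exemption $52,000 → ($89,000 − $52,000) × 0.8% × 141/365 = $114.3452
Total = $245.9836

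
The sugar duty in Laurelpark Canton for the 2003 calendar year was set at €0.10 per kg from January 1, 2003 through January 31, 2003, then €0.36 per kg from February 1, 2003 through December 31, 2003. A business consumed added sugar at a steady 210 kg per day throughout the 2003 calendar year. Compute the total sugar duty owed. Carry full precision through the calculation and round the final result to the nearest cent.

January 1 – January 31, 2003: 31 days × 210 kg/day = 6,510 kg at €0.10/kg → €651.00
February 1 – December 31, 2003: 334 days × 210 kg/day = 70,140 kg at €0.36/kg → €25,250.40

€25,901.40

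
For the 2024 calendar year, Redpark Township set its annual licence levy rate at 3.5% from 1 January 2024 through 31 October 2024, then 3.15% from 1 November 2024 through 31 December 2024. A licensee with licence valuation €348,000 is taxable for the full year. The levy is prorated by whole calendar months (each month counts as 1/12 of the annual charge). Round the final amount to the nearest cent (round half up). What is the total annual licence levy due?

1 January – 31 October 2024: 10 months at 3.5% → €348,000 × 3.5% × 10/12 = €10,150.0000
1 November – 31 December 2024: 2 months at 3.15% → €348,000 × 3.15% × 2/12 = €1,827.0000
Total = €11,977.0000

€11,977.00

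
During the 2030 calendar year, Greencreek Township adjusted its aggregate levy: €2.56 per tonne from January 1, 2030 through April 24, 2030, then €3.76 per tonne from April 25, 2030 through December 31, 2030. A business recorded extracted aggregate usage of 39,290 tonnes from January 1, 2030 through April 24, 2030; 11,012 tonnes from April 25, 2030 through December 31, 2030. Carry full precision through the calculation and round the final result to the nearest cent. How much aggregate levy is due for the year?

January 1 – April 24, 2030: 39,290 tonnes at €2.56/tonne → €100,582.40
April 25 – December 31, 2030: 11,012 tonnes at €3.76/tonne → €41,405.12

€141,987.52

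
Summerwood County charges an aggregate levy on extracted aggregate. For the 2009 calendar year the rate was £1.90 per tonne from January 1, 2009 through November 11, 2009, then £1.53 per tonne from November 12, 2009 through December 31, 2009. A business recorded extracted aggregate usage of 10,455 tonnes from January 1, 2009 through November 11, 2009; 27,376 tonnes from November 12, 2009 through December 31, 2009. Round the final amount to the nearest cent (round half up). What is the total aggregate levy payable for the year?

£61749.78

January 1 – November 11, 2009: 10,455 tonnes at £1.90/tonne → £19864.50
November 12 – December 31, 2009: 27,376 tonnes at £1.53/tonne → £41885.28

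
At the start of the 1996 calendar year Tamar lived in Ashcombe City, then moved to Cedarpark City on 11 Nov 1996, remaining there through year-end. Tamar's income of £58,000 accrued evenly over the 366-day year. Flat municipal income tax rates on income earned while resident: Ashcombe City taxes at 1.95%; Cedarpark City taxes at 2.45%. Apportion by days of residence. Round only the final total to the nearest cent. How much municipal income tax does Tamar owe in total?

£1,171.41

Ashcombe City, 1 Jan – 10 Nov 1996: 315 days → £58,000 × 1.95% × 315/366 = £973.4016
Cedarpark City, 11 Nov – 31 Dec 1996: 51 days → £58,000 × 2.45% × 51/366 = £198.0082
Total = £1,171.4098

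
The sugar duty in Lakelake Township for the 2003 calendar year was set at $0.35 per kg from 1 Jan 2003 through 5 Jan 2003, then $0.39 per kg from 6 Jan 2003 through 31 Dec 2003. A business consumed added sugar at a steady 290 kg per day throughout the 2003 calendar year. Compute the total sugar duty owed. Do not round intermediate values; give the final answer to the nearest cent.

$41,223.50

1 Jan – 5 Jan 2003: 5 days × 290 kg/day = 1,450 kg at $0.35/kg → $507.50
6 Jan – 31 Dec 2003: 360 days × 290 kg/day = 104,400 kg at $0.39/kg → $40,716.00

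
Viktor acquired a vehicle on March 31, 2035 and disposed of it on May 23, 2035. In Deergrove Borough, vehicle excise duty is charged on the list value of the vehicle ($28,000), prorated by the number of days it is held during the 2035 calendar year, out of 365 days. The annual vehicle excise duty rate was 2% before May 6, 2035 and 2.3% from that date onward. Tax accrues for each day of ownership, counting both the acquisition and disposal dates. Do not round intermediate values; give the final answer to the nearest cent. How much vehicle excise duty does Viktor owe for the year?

March 31 – May 5, 2035: 36 days at 2% → $28,000 × 2% × 36/365 = $55.2329
May 6 – May 23, 2035: 18 days at 2.3% → $28,000 × 2.3% × 18/365 = $31.7589
Total = $86.9918

$86.99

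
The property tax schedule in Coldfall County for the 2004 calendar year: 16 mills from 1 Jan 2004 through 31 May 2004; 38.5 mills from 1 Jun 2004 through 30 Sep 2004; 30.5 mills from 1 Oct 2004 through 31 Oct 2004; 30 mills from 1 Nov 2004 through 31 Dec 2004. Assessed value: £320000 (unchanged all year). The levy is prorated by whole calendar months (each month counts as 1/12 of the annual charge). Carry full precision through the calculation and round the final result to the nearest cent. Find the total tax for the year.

1 Jan – 31 May 2004: 5 months at 16 mills → £320000 × 1.6% × 5/12 = £2133.3333
1 Jun – 30 Sep 2004: 4 months at 38.5 mills → £320000 × 3.85% × 4/12 = £4106.6667
1 Oct – 31 Oct 2004: 1 month at 30.5 mills → £320000 × 3.05% × 1/12 = £813.3333
1 Nov – 31 Dec 2004: 2 months at 30 mills → £320000 × 3% × 2/12 = £1600.0000
Total = £8653.3333

£8653.33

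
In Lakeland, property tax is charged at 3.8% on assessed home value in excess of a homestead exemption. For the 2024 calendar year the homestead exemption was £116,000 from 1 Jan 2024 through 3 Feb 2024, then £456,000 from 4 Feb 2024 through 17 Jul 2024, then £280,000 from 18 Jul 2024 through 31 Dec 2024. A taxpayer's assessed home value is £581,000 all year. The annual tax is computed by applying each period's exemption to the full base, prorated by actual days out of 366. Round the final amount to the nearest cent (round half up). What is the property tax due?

1 Jan – 3 Feb 2024: 34 days, exemption £116,000 → (£581,000 − £116,000) × 3.8% × 34/366 = £1,641.4754
4 Feb – 17 Jul 2024: 165 days, exemption £456,000 → (£581,000 − £456,000) × 3.8% × 165/366 = £2,141.3934
18 Jul – 31 Dec 2024: 167 days, exemption £280,000 → (£581,000 − £280,000) × 3.8% × 167/366 = £5,218.9781
Total = £9,001.8470

£9,001.85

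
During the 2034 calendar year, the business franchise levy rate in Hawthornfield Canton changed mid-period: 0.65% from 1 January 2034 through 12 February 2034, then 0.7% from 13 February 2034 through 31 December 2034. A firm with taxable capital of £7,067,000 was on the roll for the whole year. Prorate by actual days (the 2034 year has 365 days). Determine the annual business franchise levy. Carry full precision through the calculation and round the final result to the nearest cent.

1 January – 12 February 2034: 43 days at 0.65% → £7,067,000 × 0.65% × 43/365 = £5,411.5795
13 February – 31 December 2034: 322 days at 0.7% → £7,067,000 × 0.7% × 322/365 = £43,641.1452
Total = £49,052.7247

£49,052.72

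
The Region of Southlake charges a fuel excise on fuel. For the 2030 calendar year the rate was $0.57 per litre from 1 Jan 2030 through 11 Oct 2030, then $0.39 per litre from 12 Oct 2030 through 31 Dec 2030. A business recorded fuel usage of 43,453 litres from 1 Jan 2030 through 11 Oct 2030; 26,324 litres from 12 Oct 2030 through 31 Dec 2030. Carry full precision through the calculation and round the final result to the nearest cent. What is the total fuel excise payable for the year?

$35034.57

1 Jan – 11 Oct 2030: 43,453 litres at $0.57/litre → $24768.21
12 Oct – 31 Dec 2030: 26,324 litres at $0.39/litre → $10266.36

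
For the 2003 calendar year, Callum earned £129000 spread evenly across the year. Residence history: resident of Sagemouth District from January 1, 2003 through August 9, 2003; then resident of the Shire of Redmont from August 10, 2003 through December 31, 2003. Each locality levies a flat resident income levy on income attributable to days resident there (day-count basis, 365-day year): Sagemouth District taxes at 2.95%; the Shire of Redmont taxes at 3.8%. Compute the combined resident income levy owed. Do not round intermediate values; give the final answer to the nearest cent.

£4238.09

Sagemouth District, January 1 – August 9, 2003: 221 days → £129000 × 2.95% × 221/365 = £2304.1521
The Shire of Redmont, August 10 – December 31, 2003: 144 days → £129000 × 3.8% × 144/365 = £1933.9397
Total = £4238.0918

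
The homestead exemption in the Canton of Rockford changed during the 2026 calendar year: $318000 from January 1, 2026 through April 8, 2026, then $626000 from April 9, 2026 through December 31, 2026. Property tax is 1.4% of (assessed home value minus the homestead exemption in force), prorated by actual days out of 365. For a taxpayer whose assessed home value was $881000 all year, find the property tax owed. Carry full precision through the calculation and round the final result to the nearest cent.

$4727.74

January 1 – April 8, 2026: 98 days, exemption $318000 → ($881000 − $318000) × 1.4% × 98/365 = $2116.2630
April 9 – December 31, 2026: 267 days, exemption $626000 → ($881000 − $626000) × 1.4% × 267/365 = $2611.4795
Total = $4727.7425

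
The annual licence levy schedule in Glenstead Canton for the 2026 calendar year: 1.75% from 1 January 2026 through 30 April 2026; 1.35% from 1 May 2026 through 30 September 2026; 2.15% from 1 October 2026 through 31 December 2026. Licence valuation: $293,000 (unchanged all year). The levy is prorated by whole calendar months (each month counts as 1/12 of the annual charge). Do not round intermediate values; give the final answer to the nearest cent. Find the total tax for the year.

$4,932.17

1 January – 30 April 2026: 4 months at 1.75% → $293,000 × 1.75% × 4/12 = $1,709.1667
1 May – 30 September 2026: 5 months at 1.35% → $293,000 × 1.35% × 5/12 = $1,648.1250
1 October – 31 December 2026: 3 months at 2.15% → $293,000 × 2.15% × 3/12 = $1,574.8750
Total = $4,932.1667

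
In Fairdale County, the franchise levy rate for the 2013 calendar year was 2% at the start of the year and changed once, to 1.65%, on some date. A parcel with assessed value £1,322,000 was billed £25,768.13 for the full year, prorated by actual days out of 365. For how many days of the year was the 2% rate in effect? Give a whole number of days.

Let d = days at the first rate; then 365 − d days at the second rate.
£1,322,000 × [2%·d + 1.65%·(365−d)] / 365 = £25,768.13
Solving gives d = 312, so the new rate took effect on November 9, 2013.

312 days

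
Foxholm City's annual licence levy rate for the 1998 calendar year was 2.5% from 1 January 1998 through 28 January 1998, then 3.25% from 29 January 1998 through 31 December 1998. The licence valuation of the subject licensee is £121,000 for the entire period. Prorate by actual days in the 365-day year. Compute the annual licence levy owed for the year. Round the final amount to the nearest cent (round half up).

£3,862.88

1 January – 28 January 1998: 28 days at 2.5% → £121,000 × 2.5% × 28/365 = £232.0548
29 January – 31 December 1998: 337 days at 3.25% → £121,000 × 3.25% × 337/365 = £3,630.8288
Total = £3,862.8836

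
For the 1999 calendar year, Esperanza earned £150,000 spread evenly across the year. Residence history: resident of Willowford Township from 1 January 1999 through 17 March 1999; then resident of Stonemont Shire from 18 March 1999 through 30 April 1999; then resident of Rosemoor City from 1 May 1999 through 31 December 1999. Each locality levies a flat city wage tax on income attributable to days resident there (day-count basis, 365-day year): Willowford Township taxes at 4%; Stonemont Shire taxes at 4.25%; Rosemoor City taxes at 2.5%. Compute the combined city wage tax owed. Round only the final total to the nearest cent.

£4,534.93

Willowford Township, 1 January – 17 March 1999: 76 days → £150,000 × 4% × 76/365 = £1,249.3151
Stonemont Shire, 18 March – 30 April 1999: 44 days → £150,000 × 4.25% × 44/365 = £768.4932
Rosemoor City, 1 May – 31 December 1999: 245 days → £150,000 × 2.5% × 245/365 = £2,517.1233
Total = £4,534.9315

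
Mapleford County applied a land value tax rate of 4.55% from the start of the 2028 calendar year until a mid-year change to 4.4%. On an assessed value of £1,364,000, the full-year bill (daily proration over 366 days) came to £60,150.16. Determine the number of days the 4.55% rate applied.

24 days

Let d = days at the first rate; then 366 − d days at the second rate.
£1,364,000 × [4.55%·d + 4.4%·(366−d)] / 366 = £60,150.16
Solving gives d = 24, so the new rate took effect on 25 January 2028.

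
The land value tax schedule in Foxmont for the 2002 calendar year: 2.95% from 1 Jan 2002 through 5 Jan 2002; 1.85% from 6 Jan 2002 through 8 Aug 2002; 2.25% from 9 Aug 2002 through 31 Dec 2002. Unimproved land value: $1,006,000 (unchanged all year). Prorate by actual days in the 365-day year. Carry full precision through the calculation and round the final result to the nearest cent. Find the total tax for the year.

$20,361.16

1 Jan – 5 Jan 2002: 5 days at 2.95% → $1,006,000 × 2.95% × 5/365 = $406.5342
6 Jan – 8 Aug 2002: 215 days at 1.85% → $1,006,000 × 1.85% × 215/365 = $10,962.6438
9 Aug – 31 Dec 2002: 145 days at 2.25% → $1,006,000 × 2.25% × 145/365 = $8,991.9863
Total = $20,361.1644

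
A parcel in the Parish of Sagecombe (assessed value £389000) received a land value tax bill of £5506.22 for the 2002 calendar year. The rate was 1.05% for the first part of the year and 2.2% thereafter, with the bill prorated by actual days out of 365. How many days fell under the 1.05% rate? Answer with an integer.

Let d = days at the first rate; then 365 − d days at the second rate.
£389000 × [1.05%·d + 2.2%·(365−d)] / 365 = £5506.22
Solving gives d = 249, so the new rate took effect on 7 Sep 2002.

249 days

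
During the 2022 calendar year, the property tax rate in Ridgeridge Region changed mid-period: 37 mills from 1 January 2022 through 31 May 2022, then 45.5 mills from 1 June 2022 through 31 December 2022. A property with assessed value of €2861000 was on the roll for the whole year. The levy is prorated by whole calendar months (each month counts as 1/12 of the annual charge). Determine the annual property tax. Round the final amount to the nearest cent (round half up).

1 January – 31 May 2022: 5 months at 37 mills → €2861000 × 3.7% × 5/12 = €44107.0833
1 June – 31 December 2022: 7 months at 45.5 mills → €2861000 × 4.55% × 7/12 = €75935.7083
Total = €120042.7917

€120042.79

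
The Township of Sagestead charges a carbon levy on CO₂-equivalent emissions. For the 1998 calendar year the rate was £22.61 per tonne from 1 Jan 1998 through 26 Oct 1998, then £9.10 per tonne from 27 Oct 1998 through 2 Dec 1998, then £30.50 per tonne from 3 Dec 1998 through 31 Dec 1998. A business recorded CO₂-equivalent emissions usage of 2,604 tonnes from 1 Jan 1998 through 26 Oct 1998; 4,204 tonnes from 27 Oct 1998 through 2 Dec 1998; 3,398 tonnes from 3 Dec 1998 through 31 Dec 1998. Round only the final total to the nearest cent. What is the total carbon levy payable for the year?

1 Jan – 26 Oct 1998: 2,604 tonnes at £22.61/tonne → £58,876.44
27 Oct – 2 Dec 1998: 4,204 tonnes at £9.10/tonne → £38,256.40
3 Dec – 31 Dec 1998: 3,398 tonnes at £30.50/tonne → £103,639.00

£200,771.84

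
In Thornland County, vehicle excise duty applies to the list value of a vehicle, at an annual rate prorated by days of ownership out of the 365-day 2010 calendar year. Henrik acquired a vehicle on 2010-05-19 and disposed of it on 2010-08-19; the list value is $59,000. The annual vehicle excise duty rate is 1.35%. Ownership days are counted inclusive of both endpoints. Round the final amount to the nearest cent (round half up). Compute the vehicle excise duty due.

$202.94

Days held (2010-05-19 to 2010-08-19): 93 out of 365
Tax = $59,000 × 1.35% × 93/365 = $202.9438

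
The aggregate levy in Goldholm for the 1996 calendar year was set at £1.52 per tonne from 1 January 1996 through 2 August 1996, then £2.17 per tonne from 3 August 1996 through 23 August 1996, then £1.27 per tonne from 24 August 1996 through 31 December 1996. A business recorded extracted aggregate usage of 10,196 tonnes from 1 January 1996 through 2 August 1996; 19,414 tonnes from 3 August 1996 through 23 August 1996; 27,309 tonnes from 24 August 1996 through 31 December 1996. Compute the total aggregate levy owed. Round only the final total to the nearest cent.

£92308.73

1 January – 2 August 1996: 10,196 tonnes at £1.52/tonne → £15497.92
3 August – 23 August 1996: 19,414 tonnes at £2.17/tonne → £42128.38
24 August – 31 December 1996: 27,309 tonnes at £1.27/tonne → £34682.43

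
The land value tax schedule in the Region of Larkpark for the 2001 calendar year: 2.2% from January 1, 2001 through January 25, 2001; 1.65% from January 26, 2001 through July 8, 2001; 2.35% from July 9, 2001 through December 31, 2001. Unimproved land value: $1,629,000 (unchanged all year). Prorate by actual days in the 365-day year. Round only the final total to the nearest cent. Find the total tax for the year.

January 1 – January 25, 2001: 25 days at 2.2% → $1,629,000 × 2.2% × 25/365 = $2,454.6575
January 26 – July 8, 2001: 164 days at 1.65% → $1,629,000 × 1.65% × 164/365 = $12,076.9151
July 9 – December 31, 2001: 176 days at 2.35% → $1,629,000 × 2.35% × 176/365 = $18,459.0247
Total = $32,990.5973

$32,990.60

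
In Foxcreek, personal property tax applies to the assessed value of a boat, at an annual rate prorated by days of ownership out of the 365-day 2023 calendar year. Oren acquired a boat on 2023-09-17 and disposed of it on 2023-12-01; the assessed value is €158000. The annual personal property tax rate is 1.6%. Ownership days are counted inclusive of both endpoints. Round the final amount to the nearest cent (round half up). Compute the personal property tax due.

Days held (2023-09-17 to 2023-12-01): 76 out of 365
Tax = €158000 × 1.6% × 76/365 = €526.3781

€526.38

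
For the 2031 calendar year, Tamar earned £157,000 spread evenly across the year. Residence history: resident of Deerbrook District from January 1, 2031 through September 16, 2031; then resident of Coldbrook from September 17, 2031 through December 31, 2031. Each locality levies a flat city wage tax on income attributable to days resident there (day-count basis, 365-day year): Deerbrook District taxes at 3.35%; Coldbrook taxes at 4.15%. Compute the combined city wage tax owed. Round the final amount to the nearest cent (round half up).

£5,624.26

Deerbrook District, January 1 – September 16, 2031: 259 days → £157,000 × 3.35% × 259/365 = £3,732.0836
Coldbrook, September 17 – December 31, 2031: 106 days → £157,000 × 4.15% × 106/365 = £1,892.1726
Total = £5,624.2562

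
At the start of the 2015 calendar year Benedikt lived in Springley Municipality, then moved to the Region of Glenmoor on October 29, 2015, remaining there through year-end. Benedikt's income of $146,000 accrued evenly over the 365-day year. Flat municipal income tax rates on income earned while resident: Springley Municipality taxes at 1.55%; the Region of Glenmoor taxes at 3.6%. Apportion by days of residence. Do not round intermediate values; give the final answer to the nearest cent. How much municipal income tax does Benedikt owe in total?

Springley Municipality, January 1 – October 28, 2015: 301 days → $146,000 × 1.55% × 301/365 = $1,866.2000
The Region of Glenmoor, October 29 – December 31, 2015: 64 days → $146,000 × 3.6% × 64/365 = $921.6000
Total = $2,787.8000

$2,787.80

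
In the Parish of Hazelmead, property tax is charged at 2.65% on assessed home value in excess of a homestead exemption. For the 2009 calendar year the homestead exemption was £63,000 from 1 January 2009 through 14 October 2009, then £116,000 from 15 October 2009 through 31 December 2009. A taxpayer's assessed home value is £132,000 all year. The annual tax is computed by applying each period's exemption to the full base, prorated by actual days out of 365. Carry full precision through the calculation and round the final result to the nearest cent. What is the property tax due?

1 January – 14 October 2009: 287 days, exemption £63,000 → (£132,000 − £63,000) × 2.65% × 287/365 = £1,437.7521
15 October – 31 December 2009: 78 days, exemption £116,000 → (£132,000 − £116,000) × 2.65% × 78/365 = £90.6082
Total = £1,528.3603

£1,528.36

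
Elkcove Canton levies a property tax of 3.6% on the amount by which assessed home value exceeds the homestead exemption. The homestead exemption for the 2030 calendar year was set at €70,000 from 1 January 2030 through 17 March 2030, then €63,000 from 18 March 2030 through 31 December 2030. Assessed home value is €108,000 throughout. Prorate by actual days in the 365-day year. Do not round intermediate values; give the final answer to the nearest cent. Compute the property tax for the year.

€1,567.53

1 January – 17 March 2030: 76 days, exemption €70,000 → (€108,000 − €70,000) × 3.6% × 76/365 = €284.8438
18 March – 31 December 2030: 289 days, exemption €63,000 → (€108,000 − €63,000) × 3.6% × 289/365 = €1,282.6849
Total = €1,567.5288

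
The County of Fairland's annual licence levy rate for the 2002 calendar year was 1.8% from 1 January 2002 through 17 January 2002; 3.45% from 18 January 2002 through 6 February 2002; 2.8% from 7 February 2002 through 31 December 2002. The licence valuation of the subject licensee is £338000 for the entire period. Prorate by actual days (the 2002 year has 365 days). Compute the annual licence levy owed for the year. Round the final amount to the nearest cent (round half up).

1 January – 17 January 2002: 17 days at 1.8% → £338000 × 1.8% × 17/365 = £283.3644
18 January – 6 February 2002: 20 days at 3.45% → £338000 × 3.45% × 20/365 = £638.9589
7 February – 31 December 2002: 328 days at 2.8% → £338000 × 2.8% × 328/365 = £8504.6356
Total = £9426.9589

£9426.96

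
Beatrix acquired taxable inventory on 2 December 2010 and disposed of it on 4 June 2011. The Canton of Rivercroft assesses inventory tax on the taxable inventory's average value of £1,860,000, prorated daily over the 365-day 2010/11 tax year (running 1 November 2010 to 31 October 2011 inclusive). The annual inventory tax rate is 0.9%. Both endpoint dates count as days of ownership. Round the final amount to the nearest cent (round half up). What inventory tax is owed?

Days held (2 December 2010 – 4 June 2011): 185 out of 365
Tax = £1,860,000 × 0.9% × 185/365 = £8,484.6575

£8,484.66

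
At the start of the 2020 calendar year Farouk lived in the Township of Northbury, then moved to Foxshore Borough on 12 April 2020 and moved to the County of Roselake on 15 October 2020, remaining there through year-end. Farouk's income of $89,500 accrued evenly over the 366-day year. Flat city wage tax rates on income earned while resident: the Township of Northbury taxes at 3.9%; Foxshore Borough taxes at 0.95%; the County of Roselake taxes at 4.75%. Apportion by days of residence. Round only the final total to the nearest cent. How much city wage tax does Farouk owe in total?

$2,310.86

The Township of Northbury, 1 January – 11 April 2020: 102 days → $89,500 × 3.9% × 102/366 = $972.7623
Foxshore Borough, 12 April – 14 October 2020: 186 days → $89,500 × 0.95% × 186/366 = $432.0943
The County of Roselake, 15 October – 31 December 2020: 78 days → $89,500 × 4.75% × 78/366 = $906.0041
Total = $2,310.8607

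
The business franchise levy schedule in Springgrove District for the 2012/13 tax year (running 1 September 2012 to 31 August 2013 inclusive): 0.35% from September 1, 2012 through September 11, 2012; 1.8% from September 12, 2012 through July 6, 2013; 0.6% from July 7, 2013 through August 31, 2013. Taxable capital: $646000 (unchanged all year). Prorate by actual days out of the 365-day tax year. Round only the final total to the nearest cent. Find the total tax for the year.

$10156.36

September 1 – September 11, 2012: 11 days at 0.35% → $646000 × 0.35% × 11/365 = $68.1397
September 12, 2012 – July 6, 2013: 298 days at 1.8% → $646000 × 1.8% × 298/365 = $9493.5452
July 7 – August 31, 2013: 56 days at 0.6% → $646000 × 0.6% × 56/365 = $594.6740
Total = $10156.3589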